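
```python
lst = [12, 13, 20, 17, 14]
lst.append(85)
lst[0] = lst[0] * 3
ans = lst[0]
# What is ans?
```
Trace:
  lst=[12, 13, 20, 17, 14]
  lst=[12, 13, 20, 17, 14, 85]
  lst=[36, 13, 20, 17, 14, 85]
  lst=[36, 13, 20, 17, 14, 85], ans=36

Final answer: 36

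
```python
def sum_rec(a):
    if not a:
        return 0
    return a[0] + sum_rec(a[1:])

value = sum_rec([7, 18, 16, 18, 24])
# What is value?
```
Call trace:
sum_rec(a=[7, 18, 16, 18, 24])
  sum_rec(a=[18, 16, 18, 24])
    sum_rec(a=[16, 18, 24])
      sum_rec(a=[18, 24])
        sum_rec(a=[24])
          sum_rec(a=[])
          -> return 0
        -> return 24
      -> return 42
    -> return 58
  -> return 76
-> return 83

Final answer: 83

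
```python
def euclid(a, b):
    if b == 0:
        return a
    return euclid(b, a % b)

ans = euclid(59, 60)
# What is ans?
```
Call trace:
euclid(a=59, b=60)
  euclid(a=60, b=59)
    euclid(a=59, b=1)
      euclid(a=1, b=0)
      -> return 1
    -> return 1
  -> return 1
-> return 1

Final answer: 1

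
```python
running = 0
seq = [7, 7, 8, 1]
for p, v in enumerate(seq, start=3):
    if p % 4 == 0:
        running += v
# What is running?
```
Trace:
  running=0
  running=0, p=3, v=7
  running=7, p=4, v=7
  running=7, p=5, v=8
  running=7, p=6, v=1

Final answer: 7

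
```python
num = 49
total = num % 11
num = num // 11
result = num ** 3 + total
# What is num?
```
Trace:
  num=49
  num=49, total=5
  num=4, total=5
  num=4, total=5, result=69

Final answer: 4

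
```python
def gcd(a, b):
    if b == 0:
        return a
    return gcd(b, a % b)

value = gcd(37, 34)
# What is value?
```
Call trace:
gcd(a=37, b=34)
  gcd(a=34, b=3)
    gcd(a=3, b=1)
      gcd(a=1, b=0)
      -> return 1
    -> return 1
  -> return 1
-> return 1

Final answer: 1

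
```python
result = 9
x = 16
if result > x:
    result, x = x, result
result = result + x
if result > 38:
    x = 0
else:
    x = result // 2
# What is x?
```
Trace:
  result=9
  result=9, x=16
  result=9, x=16
  result=25, x=16
  result=25, x=12

Final answer: 12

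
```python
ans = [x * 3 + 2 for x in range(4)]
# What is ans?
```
Trace:
  x=0
  x=1
  x=2
  x=3
  ans=[2, 5, 8, 11]

Final answer: [2, 5, 8, 11]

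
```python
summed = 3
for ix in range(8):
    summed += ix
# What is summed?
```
Trace:
  summed=3
  summed=3, ix=0
  summed=4, ix=1
  summed=6, ix=2
  summed=9, ix=3
  summed=13, ix=4
  summed=18, ix=5
  summed=24, ix=6
  summed=31, ix=7

Final answer: 31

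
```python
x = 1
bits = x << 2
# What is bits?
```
Trace:
  x=1
  x=1, bits=4

Final answer: 4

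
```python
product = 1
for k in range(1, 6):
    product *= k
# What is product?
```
Trace:
  product=1
  product=1, k=1
  product=2, k=2
  product=6, k=3
  product=24, k=4
  product=120, k=5

Final answer: 120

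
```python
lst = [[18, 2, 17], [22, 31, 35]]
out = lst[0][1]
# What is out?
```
Trace:
  lst=[[18, 2, 17], [22, 31, 35]]
  lst=[[18, 2, 17], [22, 31, 35]], out=2

Final answer: 2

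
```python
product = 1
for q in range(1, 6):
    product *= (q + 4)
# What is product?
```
Trace:
  product=1
  product=5, q=1
  product=30, q=2
  product=210, q=3
  product=1680, q=4
  product=15120, q=5

Final answer: 15120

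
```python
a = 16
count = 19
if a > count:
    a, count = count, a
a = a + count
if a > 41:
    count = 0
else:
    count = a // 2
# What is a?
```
Trace:
  a=16
  a=16, count=19
  a=16, count=19
  a=35, count=19
  a=35, count=17

Final answer: 35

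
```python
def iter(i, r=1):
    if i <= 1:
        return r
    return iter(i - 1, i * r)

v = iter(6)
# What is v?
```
Call trace:
iter(i=6, r=1)
  iter(i=5, r=6)
    iter(i=4, r=30)
      iter(i=3, r=120)
        iter(i=2, r=360)
          iter(i=1, r=720)
          -> return 720
        -> return 720
      -> return 720
    -> return 720
  -> return 720
-> return 720

Final answer: 720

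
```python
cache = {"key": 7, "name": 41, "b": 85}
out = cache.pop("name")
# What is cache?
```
Trace:
  cache={'key': 7, 'name': 41, 'b': 85}
  cache={'key': 7, 'b': 85}, out=41

Final answer: {'key': 7, 'b': 85}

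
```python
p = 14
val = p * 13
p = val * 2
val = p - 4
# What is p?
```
Trace:
  p=14
  p=14, val=182
  p=364, val=182
  p=364, val=360

Final answer: 364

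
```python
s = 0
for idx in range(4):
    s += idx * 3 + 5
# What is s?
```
Trace:
  s=0
  s=5, idx=0
  s=13, idx=1
  s=24, idx=2
  s=38, idx=3

Final answer: 38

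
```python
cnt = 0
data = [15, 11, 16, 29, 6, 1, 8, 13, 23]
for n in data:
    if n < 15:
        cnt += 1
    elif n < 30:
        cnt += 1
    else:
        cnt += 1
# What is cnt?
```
Trace:
  cnt=0
  cnt=1, n=15
  cnt=2, n=11
  cnt=3, n=16
  cnt=4, n=29
  cnt=5, n=6
  cnt=6, n=1
  cnt=7, n=8
  cnt=8, n=13
  cnt=9, n=23

Final answer: 9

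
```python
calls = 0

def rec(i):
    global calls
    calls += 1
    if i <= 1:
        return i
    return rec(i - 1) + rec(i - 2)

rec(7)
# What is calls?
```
Call trace (a repeated sub-call is expanded the first time; later identical calls just restate its return value):
rec(i=7)
  rec(i=6)
    rec(i=5)
      rec(i=4)
        rec(i=3)
          rec(i=2)
            rec(i=1)
            -> return 1
            rec(i=0)
            -> return 0
          -> return 1
          rec(i=1)
          -> return 1
        -> return 2
        rec(i=2) -> return 1  (same call as traced above)
      -> return 3
      rec(i=3) -> return 2  (same call as traced above)
    -> return 5
    rec(i=4) -> return 3  (same call as traced above)
  -> return 8
  rec(i=5) -> return 5  (same call as traced above)
-> return 13

calls is incremented once per call, so count the calls in each subtree. Let C(i) = number of calls made by rec(i).
C(0) = C(1) = 1 (base case, no recursion); C(i) = 1 + C(i - 1) + C(i - 2) otherwise.
C(2) = 1 + C(1) + C(0) = 1 + 1 + 1 = 3
C(3) = 1 + C(2) + C(1) = 1 + 3 + 1 = 5
C(4) = 1 + C(3) + C(2) = 1 + 5 + 3 = 9
C(5) = 1 + C(4) + C(3) = 1 + 9 + 5 = 15
C(6) = 1 + C(5) + C(4) = 1 + 15 + 9 = 25
C(7) = 1 + C(6) + C(5) = 1 + 25 + 15 = 41
calls = C(7) = 41

Final answer: 41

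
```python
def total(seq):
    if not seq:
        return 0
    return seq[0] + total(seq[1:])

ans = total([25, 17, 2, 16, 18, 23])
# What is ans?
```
Call trace:
total(seq=[25, 17, 2, 16, 18, 23])
  total(seq=[17, 2, 16, 18, 23])
    total(seq=[2, 16, 18, 23])
      total(seq=[16, 18, 23])
        total(seq=[18, 23])
          total(seq=[23])
            total(seq=[])
            -> return 0
          -> return 23
        -> return 41
      -> return 57
    -> return 59
  -> return 76
-> return 101

Final answer: 101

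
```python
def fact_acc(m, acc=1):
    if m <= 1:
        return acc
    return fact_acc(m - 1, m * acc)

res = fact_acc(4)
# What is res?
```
Call trace:
fact_acc(m=4, acc=1)
  fact_acc(m=3, acc=4)
    fact_acc(m=2, acc=12)
      fact_acc(m=1, acc=24)
      -> return 24
    -> return 24
  -> return 24
-> return 24

Final answer: 24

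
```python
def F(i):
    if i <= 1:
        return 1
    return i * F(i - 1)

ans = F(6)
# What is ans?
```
Call trace:
F(i=6)
  F(i=5)
    F(i=4)
      F(i=3)
        F(i=2)
          F(i=1)
          -> return 1
        -> return 2
      -> return 6
    -> return 24
  -> return 120
-> return 720

Final answer: 720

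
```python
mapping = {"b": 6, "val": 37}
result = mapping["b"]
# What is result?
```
Trace:
  mapping={'b': 6, 'val': 37}
  mapping={'b': 6, 'val': 37}, result=6

Final answer: 6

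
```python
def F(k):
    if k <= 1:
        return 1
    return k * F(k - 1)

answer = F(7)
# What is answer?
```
Call trace:
F(k=7)
  F(k=6)
    F(k=5)
      F(k=4)
        F(k=3)
          F(k=2)
            F(k=1)
            -> return 1
          -> return 2
        -> return 6
      -> return 24
    -> return 120
  -> return 720
-> return 5040

Final answer: 5040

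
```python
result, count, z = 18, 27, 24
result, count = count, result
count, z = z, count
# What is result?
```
Trace:
  result=18, count=27, z=24
  result=27, count=18, z=24
  result=27, count=24, z=18

Final answer: 27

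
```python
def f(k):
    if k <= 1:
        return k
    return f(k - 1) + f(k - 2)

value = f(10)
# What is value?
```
Call trace (a repeated sub-call is expanded the first time; later identical calls just restate its return value):
f(k=10)
  f(k=9)
    f(k=8)
      f(k=7)
        f(k=6)
          f(k=5)
            f(k=4)
              f(k=3)
                f(k=2)
                  f(k=1)
                  -> return 1
                  f(k=0)
                  -> return 0
                -> return 1
                f(k=1)
                -> return 1
              -> return 2
              f(k=2) -> return 1  (same call as traced above)
            -> return 3
            f(k=3) -> return 2  (same call as traced above)
          -> return 5
          f(k=4) -> return 3  (same call as traced above)
        -> return 8
        f(k=5) -> return 5  (same call as traced above)
      -> return 13
      f(k=6) -> return 8  (same call as traced above)
    -> return 21
    f(k=7) -> return 13  (same call as traced above)
  -> return 34
  f(k=8) -> return 21  (same call as traced above)
-> return 55

Final answer: 55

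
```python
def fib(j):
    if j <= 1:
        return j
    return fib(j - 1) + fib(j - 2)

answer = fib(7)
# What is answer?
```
Call trace (a repeated sub-call is expanded the first time; later identical calls just restate its return value):
fib(j=7)
  fib(j=6)
    fib(j=5)
      fib(j=4)
        fib(j=3)
          fib(j=2)
            fib(j=1)
            -> return 1
            fib(j=0)
            -> return 0
          -> return 1
          fib(j=1)
          -> return 1
        -> return 2
        fib(j=2) -> return 1  (same call as traced above)
      -> return 3
      fib(j=3) -> return 2  (same call as traced above)
    -> return 5
    fib(j=4) -> return 3  (same call as traced above)
  -> return 8
  fib(j=5) -> return 5  (same call as traced above)
-> return 13

Final answer: 13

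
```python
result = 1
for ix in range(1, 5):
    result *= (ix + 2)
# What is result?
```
Trace:
  result=1
  result=3, ix=1
  result=12, ix=2
  result=60, ix=3
  result=360, ix=4

Final answer: 360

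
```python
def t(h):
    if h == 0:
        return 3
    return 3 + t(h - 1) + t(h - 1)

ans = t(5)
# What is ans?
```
Call trace (a repeated sub-call is expanded the first time; later identical calls just restate its return value):
t(h=5)
  t(h=4)
    t(h=3)
      t(h=2)
        t(h=1)
          t(h=0)
          -> return 3
          t(h=0)
          -> return 3
        -> return 9
        t(h=1) -> return 9  (same call as traced above)
      -> return 21
      t(h=2) -> return 21  (same call as traced above)
    -> return 45
    t(h=3) -> return 45  (same call as traced above)
  -> return 93
  t(h=4) -> return 93  (same call as traced above)
-> return 189

Final answer: 189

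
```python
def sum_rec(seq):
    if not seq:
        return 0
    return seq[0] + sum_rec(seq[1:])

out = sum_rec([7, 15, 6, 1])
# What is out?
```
Call trace:
sum_rec(seq=[7, 15, 6, 1])
  sum_rec(seq=[15, 6, 1])
    sum_rec(seq=[6, 1])
      sum_rec(seq=[1])
        sum_rec(seq=[])
        -> return 0
      -> return 1
    -> return 7
  -> return 22
-> return 29

Final answer: 29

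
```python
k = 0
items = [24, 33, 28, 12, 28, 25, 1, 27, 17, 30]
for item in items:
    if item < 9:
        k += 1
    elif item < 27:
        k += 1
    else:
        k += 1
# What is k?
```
Trace:
  k=0
  k=1, item=24
  k=2, item=33
  k=3, item=28
  k=4, item=12
  k=5, item=28
  k=6, item=25
  k=7, item=1
  k=8, item=27
  k=9, item=17
  k=10, item=30

Final answer: 10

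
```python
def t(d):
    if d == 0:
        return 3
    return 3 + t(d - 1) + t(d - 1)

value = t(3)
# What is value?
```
Call trace (a repeated sub-call is expanded the first time; later identical calls just restate its return value):
t(d=3)
  t(d=2)
    t(d=1)
      t(d=0)
      -> return 3
      t(d=0)
      -> return 3
    -> return 9
    t(d=1) -> return 9  (same call as traced above)
  -> return 21
  t(d=2) -> return 21  (same call as traced above)
-> return 45

Final answer: 45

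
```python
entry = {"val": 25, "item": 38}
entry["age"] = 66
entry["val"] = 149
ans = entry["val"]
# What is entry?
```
Trace:
  entry={'val': 25, 'item': 38}
  entry={'val': 25, 'item': 38, 'age': 66}
  entry={'val': 149, 'item': 38, 'age': 66}
  entry={'val': 149, 'item': 38, 'age': 66}, ans=149

Final answer: {'val': 149, 'item': 38, 'age': 66}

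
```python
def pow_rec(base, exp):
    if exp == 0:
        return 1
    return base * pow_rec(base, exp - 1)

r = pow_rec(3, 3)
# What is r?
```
Call trace:
pow_rec(base=3, exp=3)
  pow_rec(base=3, exp=2)
    pow_rec(base=3, exp=1)
      pow_rec(base=3, exp=0)
      -> return 1
    -> return 3
  -> return 9
-> return 27

Final answer: 27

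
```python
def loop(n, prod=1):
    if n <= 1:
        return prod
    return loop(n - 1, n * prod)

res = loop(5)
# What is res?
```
Call trace:
loop(n=5, prod=1)
  loop(n=4, prod=5)
    loop(n=3, prod=20)
      loop(n=2, prod=60)
        loop(n=1, prod=120)
        -> return 120
      -> return 120
    -> return 120
  -> return 120
-> return 120

Final answer: 120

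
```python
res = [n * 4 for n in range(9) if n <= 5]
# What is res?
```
Trace:
  n=0
  n=1
  n=2
  n=3
  n=4
  n=5
  n=6
  n=7
  n=8
  res=[0, 4, 8, 12, 16, 20]

Final answer: [0, 4, 8, 12, 16, 20]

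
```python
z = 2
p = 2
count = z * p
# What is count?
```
Trace:
  z=2
  z=2, p=2
  z=2, p=2, count=4

Final answer: 4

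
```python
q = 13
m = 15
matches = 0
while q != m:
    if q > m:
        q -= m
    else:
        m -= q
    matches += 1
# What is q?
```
Trace:
  q=13
  q=13, m=15
  q=13, m=15, matches=0
  q=13, m=2, matches=1
  q=11, m=2, matches=2
  q=9, m=2, matches=3
  q=7, m=2, matches=4
  q=5, m=2, matches=5
  q=3, m=2, matches=6
  q=1, m=2, matches=7
  q=1, m=1, matches=8

Final answer: 1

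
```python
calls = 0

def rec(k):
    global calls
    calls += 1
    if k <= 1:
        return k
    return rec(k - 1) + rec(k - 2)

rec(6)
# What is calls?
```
Call trace (a repeated sub-call is expanded the first time; later identical calls just restate its return value):
rec(k=6)
  rec(k=5)
    rec(k=4)
      rec(k=3)
        rec(k=2)
          rec(k=1)
          -> return 1
          rec(k=0)
          -> return 0
        -> return 1
        rec(k=1)
        -> return 1
      -> return 2
      rec(k=2) -> return 1  (same call as traced above)
    -> return 3
    rec(k=3) -> return 2  (same call as traced above)
  -> return 5
  rec(k=4) -> return 3  (same call as traced above)
-> return 8

calls is incremented once per call, so count the calls in each subtree. Let C(k) = number of calls made by rec(k).
C(0) = C(1) = 1 (base case, no recursion); C(k) = 1 + C(k - 1) + C(k - 2) otherwise.
C(2) = 1 + C(1) + C(0) = 1 + 1 + 1 = 3
C(3) = 1 + C(2) + C(1) = 1 + 3 + 1 = 5
C(4) = 1 + C(3) + C(2) = 1 + 5 + 3 = 9
C(5) = 1 + C(4) + C(3) = 1 + 9 + 5 = 15
C(6) = 1 + C(5) + C(4) = 1 + 15 + 9 = 25
calls = C(6) = 25

Final answer: 25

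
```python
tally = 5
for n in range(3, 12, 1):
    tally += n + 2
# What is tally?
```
Trace:
  tally=5
  tally=10, n=3
  tally=16, n=4
  tally=23, n=5
  tally=31, n=6
  tally=40, n=7
  tally=50, n=8
  tally=61, n=9
  tally=73, n=10
  tally=86, n=11

Final answer: 86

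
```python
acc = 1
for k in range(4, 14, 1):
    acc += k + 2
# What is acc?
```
Trace:
  acc=1
  acc=7, k=4
  acc=14, k=5
  acc=22, k=6
  acc=31, k=7
  acc=41, k=8
  acc=52, k=9
  acc=64, k=10
  acc=77, k=11
  acc=91, k=12
  acc=106, k=13

Final answer: 106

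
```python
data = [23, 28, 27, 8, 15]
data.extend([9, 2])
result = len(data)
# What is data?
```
Trace:
  data=[23, 28, 27, 8, 15]
  data=[23, 28, 27, 8, 15, 9, 2]
  data=[23, 28, 27, 8, 15, 9, 2], result=7

Final answer: [23, 28, 27, 8, 15, 9, 2]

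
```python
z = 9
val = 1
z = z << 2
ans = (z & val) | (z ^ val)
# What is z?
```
Trace:
  z=9
  z=9, val=1
  z=36, val=1
  z=36, val=1, ans=37

Final answer: 36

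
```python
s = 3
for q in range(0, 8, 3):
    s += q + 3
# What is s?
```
Trace:
  s=3
  s=6, q=0
  s=12, q=3
  s=21, q=6

Final answer: 21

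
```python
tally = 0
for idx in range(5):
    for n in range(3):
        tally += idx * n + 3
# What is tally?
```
Trace:
  tally=0
  tally=3, idx=0, n=0
  tally=6, idx=0, n=1
  tally=9, idx=0, n=2
  tally=12, idx=1, n=0
  tally=16, idx=1, n=1
  tally=21, idx=1, n=2
  tally=24, idx=2, n=0
  tally=29, idx=2, n=1
  tally=36, idx=2, n=2
  tally=39, idx=3, n=0
  tally=45, idx=3, n=1
  tally=54, idx=3, n=2
  tally=57, idx=4, n=0
  tally=64, idx=4, n=1
  tally=75, idx=4, n=2

Final answer: 75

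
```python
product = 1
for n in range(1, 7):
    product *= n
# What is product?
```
Trace:
  product=1
  product=1, n=1
  product=2, n=2
  product=6, n=3
  product=24, n=4
  product=120, n=5
  product=720, n=6

Final answer: 720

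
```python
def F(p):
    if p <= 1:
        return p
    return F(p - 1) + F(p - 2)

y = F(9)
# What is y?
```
Call trace (a repeated sub-call is expanded the first time; later identical calls just restate its return value):
F(p=9)
  F(p=8)
    F(p=7)
      F(p=6)
        F(p=5)
          F(p=4)
            F(p=3)
              F(p=2)
                F(p=1)
                -> return 1
                F(p=0)
                -> return 0
              -> return 1
              F(p=1)
              -> return 1
            -> return 2
            F(p=2) -> return 1  (same call as traced above)
          -> return 3
          F(p=3) -> return 2  (same call as traced above)
        -> return 5
        F(p=4) -> return 3  (same call as traced above)
      -> return 8
      F(p=5) -> return 5  (same call as traced above)
    -> return 13
    F(p=6) -> return 8  (same call as traced above)
  -> return 21
  F(p=7) -> return 13  (same call as traced above)
-> return 34

Final answer: 34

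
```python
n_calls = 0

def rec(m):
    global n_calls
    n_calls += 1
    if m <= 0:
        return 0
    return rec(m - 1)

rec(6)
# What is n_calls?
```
Call trace:
rec(m=6)
  rec(m=5)
    rec(m=4)
      rec(m=3)
        rec(m=2)
          rec(m=1)
            rec(m=0)
            -> return 0
          -> return 0
        -> return 0
      -> return 0
    -> return 0
  -> return 0
-> return 0

n_calls is incremented once per call. rec is entered once for each m = 6, 5, 4, 3, 2, 1, 0 (the m <= 0 call returns without recursing), i.e. 6 + 1 calls.
n_calls = 7

Final answer: 7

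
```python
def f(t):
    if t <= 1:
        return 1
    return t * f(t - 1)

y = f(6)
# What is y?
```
Call trace:
f(t=6)
  f(t=5)
    f(t=4)
      f(t=3)
        f(t=2)
          f(t=1)
          -> return 1
        -> return 2
      -> return 6
    -> return 24
  -> return 120
-> return 720

Final answer: 720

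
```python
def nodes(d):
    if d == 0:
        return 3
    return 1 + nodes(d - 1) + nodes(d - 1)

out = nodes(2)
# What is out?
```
Call trace (a repeated sub-call is expanded the first time; later identical calls just restate its return value):
nodes(d=2)
  nodes(d=1)
    nodes(d=0)
    -> return 3
    nodes(d=0)
    -> return 3
  -> return 7
  nodes(d=1) -> return 7  (same call as traced above)
-> return 15

Final answer: 15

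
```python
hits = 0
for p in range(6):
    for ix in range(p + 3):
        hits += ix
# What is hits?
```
Trace:
  hits=0
  hits=0, p=0, ix=0
  hits=1, p=0, ix=1
  hits=3, p=0, ix=2
  hits=3, p=1, ix=0
  hits=4, p=1, ix=1
  hits=6, p=1, ix=2
  hits=9, p=1, ix=3
  hits=9, p=2, ix=0
  hits=10, p=2, ix=1
  hits=12, p=2, ix=2
  hits=15, p=2, ix=3
  hits=19, p=2, ix=4
  hits=19, p=3, ix=0
  hits=20, p=3, ix=1
  hits=22, p=3, ix=2
  hits=25, p=3, ix=3
  hits=29, p=3, ix=4
  hits=34, p=3, ix=5
  hits=34, p=4, ix=0
  hits=35, p=4, ix=1
  hits=37, p=4, ix=2
  hits=40, p=4, ix=3
  hits=44, p=4, ix=4
  hits=49, p=4, ix=5
  hits=55, p=4, ix=6
  hits=55, p=5, ix=0
  hits=56, p=5, ix=1
  hits=58, p=5, ix=2
  hits=61, p=5, ix=3
  hits=65, p=5, ix=4
  hits=70, p=5, ix=5
  hits=76, p=5, ix=6
  hits=83, p=5, ix=7

Final answer: 83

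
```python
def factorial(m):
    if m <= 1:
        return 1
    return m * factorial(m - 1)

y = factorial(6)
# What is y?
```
Call trace:
factorial(m=6)
  factorial(m=5)
    factorial(m=4)
      factorial(m=3)
        factorial(m=2)
          factorial(m=1)
          -> return 1
        -> return 2
      -> return 6
    -> return 24
  -> return 120
-> return 720

Final answer: 720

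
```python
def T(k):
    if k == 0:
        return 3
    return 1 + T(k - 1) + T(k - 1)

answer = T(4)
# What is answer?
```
Call trace (a repeated sub-call is expanded the first time; later identical calls just restate its return value):
T(k=4)
  T(k=3)
    T(k=2)
      T(k=1)
        T(k=0)
        -> return 3
        T(k=0)
        -> return 3
      -> return 7
      T(k=1) -> return 7  (same call as traced above)
    -> return 15
    T(k=2) -> return 15  (same call as traced above)
  -> return 31
  T(k=3) -> return 31  (same call as traced above)
-> return 63

Final answer: 63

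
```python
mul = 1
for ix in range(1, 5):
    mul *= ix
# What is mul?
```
Trace:
  mul=1
  mul=1, ix=1
  mul=2, ix=2
  mul=6, ix=3
  mul=24, ix=4

Final answer: 24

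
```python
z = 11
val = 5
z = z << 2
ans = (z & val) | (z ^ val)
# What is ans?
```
Trace:
  z=11
  z=11, val=5
  z=44, val=5
  z=44, val=5, ans=45

Final answer: 45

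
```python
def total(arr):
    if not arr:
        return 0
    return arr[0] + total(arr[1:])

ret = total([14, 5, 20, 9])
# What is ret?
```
Call trace:
total(arr=[14, 5, 20, 9])
  total(arr=[5, 20, 9])
    total(arr=[20, 9])
      total(arr=[9])
        total(arr=[])
        -> return 0
      -> return 9
    -> return 29
  -> return 34
-> return 48

Final answer: 48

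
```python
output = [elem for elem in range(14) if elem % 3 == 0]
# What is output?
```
Trace:
  elem=0
  elem=1
  elem=2
  elem=3
  elem=4
  elem=5
  elem=6
  elem=7
  elem=8
  elem=9
  elem=10
  elem=11
  elem=12
  elem=13
  output=[0, 3, 6, 9, 12]

Final answer: [0, 3, 6, 9, 12]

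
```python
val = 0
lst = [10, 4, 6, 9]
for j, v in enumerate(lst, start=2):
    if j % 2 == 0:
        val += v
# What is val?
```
Trace:
  val=0
  val=10, j=2, v=10
  val=10, j=3, v=4
  val=16, j=4, v=6
  val=16, j=5, v=9

Final answer: 16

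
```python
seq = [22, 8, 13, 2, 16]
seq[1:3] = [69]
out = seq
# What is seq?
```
Trace:
  seq=[22, 8, 13, 2, 16]
  seq=[22, 69, 2, 16]
  seq=[22, 69, 2, 16], out=[22, 69, 2, 16]

Final answer: [22, 69, 2, 16]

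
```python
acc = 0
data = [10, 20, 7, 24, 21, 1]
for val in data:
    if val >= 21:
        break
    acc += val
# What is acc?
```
Trace:
  acc=0
  acc=10, val=10
  acc=30, val=20
  acc=37, val=7
  acc=37, val=24

Final answer: 37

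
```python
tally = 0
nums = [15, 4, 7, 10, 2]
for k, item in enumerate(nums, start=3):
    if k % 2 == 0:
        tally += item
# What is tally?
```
Trace:
  tally=0
  tally=0, k=3, item=15
  tally=4, k=4, item=4
  tally=4, k=5, item=7
  tally=14, k=6, item=10
  tally=14, k=7, item=2

Final answer: 14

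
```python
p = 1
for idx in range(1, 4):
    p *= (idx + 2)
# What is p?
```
Trace:
  p=1
  p=3, idx=1
  p=12, idx=2
  p=60, idx=3

Final answer: 60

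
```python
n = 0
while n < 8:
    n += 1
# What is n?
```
Trace:
  n=0
  n=1
  n=2
  n=3
  n=4
  n=5
  n=6
  n=7
  n=8

Final answer: 8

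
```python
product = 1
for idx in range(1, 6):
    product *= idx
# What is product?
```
Trace:
  product=1
  product=1, idx=1
  product=2, idx=2
  product=6, idx=3
  product=24, idx=4
  product=120, idx=5

Final answer: 120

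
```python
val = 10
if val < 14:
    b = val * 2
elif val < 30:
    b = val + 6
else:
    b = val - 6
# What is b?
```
Trace:
  val=10
  val=10, b=20

Final answer: 20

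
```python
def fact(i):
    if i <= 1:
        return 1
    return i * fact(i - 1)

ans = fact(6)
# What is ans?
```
Call trace:
fact(i=6)
  fact(i=5)
    fact(i=4)
      fact(i=3)
        fact(i=2)
          fact(i=1)
          -> return 1
        -> return 2
      -> return 6
    -> return 24
  -> return 120
-> return 720

Final answer: 720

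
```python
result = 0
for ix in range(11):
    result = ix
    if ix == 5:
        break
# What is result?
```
Trace:
  result=0
  result=0, ix=0
  result=1, ix=1
  result=2, ix=2
  result=3, ix=3
  result=4, ix=4
  result=5, ix=5

Final answer: 5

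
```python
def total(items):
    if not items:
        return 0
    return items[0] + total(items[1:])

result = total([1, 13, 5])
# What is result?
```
Call trace:
total(items=[1, 13, 5])
  total(items=[13, 5])
    total(items=[5])
      total(items=[])
      -> return 0
    -> return 5
  -> return 18
-> return 19

Final answer: 19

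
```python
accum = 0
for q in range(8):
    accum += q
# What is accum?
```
Trace:
  accum=0
  accum=0, q=0
  accum=1, q=1
  accum=3, q=2
  accum=6, q=3
  accum=10, q=4
  accum=15, q=5
  accum=21, q=6
  accum=28, q=7

Final answer: 28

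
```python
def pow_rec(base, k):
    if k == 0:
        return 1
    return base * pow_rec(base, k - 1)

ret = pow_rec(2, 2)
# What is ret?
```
Call trace:
pow_rec(base=2, k=2)
  pow_rec(base=2, k=1)
    pow_rec(base=2, k=0)
    -> return 1
  -> return 2
-> return 4

Final answer: 4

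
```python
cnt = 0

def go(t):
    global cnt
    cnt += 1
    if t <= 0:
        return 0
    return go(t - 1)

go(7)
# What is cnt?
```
Call trace:
go(t=7)
  go(t=6)
    go(t=5)
      go(t=4)
        go(t=3)
          go(t=2)
            go(t=1)
              go(t=0)
              -> return 0
            -> return 0
          -> return 0
        -> return 0
      -> return 0
    -> return 0
  -> return 0
-> return 0

cnt is incremented once per call. go is entered once for each t = 7, 6, 5, 4, 3, 2, 1, 0 (the t <= 0 call returns without recursing), i.e. 7 + 1 calls.
cnt = 8

Final answer: 8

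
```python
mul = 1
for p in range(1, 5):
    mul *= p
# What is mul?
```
Trace:
  mul=1
  mul=1, p=1
  mul=2, p=2
  mul=6, p=3
  mul=24, p=4

Final answer: 24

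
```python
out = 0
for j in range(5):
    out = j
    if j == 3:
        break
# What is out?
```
Trace:
  out=0
  out=0, j=0
  out=1, j=1
  out=2, j=2
  out=3, j=3

Final answer: 3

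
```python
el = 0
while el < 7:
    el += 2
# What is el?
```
Trace:
  el=0
  el=2
  el=4
  el=6
  el=8

Final answer: 8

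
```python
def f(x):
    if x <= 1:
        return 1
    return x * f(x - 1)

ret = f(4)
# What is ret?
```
Call trace:
f(x=4)
  f(x=3)
    f(x=2)
      f(x=1)
      -> return 1
    -> return 2
  -> return 6
-> return 24

Final answer: 24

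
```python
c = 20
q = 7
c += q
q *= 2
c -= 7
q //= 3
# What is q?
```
Trace:
  c=20
  c=20, q=7
  c=27, q=7
  c=27, q=14
  c=20, q=14
  c=20, q=4

Final answer: 4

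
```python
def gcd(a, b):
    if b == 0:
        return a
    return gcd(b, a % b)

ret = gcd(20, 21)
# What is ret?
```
Call trace:
gcd(a=20, b=21)
  gcd(a=21, b=20)
    gcd(a=20, b=1)
      gcd(a=1, b=0)
      -> return 1
    -> return 1
  -> return 1
-> return 1

Final answer: 1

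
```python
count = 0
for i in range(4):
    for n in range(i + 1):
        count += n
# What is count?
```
Trace:
  count=0
  count=0, i=0, n=0
  count=0, i=1, n=0
  count=1, i=1, n=1
  count=1, i=2, n=0
  count=2, i=2, n=1
  count=4, i=2, n=2
  count=4, i=3, n=0
  count=5, i=3, n=1
  count=7, i=3, n=2
  count=10, i=3, n=3

Final answer: 10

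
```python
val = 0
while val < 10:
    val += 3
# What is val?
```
Trace:
  val=0
  val=3
  val=6
  val=9
  val=12

Final answer: 12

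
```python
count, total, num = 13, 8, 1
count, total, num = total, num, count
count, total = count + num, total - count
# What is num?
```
Trace:
  count=13, total=8, num=1
  count=8, total=1, num=13
  count=21, total=-7, num=13

Final answer: 13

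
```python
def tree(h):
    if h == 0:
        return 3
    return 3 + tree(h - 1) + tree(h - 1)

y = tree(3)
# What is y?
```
Call trace (a repeated sub-call is expanded the first time; later identical calls just restate its return value):
tree(h=3)
  tree(h=2)
    tree(h=1)
      tree(h=0)
      -> return 3
      tree(h=0)
      -> return 3
    -> return 9
    tree(h=1) -> return 9  (same call as traced above)
  -> return 21
  tree(h=2) -> return 21  (same call as traced above)
-> return 45

Final answer: 45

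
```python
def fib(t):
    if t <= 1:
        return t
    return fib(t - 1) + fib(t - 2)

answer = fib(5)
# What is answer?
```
Call trace (a repeated sub-call is expanded the first time; later identical calls just restate its return value):
fib(t=5)
  fib(t=4)
    fib(t=3)
      fib(t=2)
        fib(t=1)
        -> return 1
        fib(t=0)
        -> return 0
      -> return 1
      fib(t=1)
      -> return 1
    -> return 2
    fib(t=2) -> return 1  (same call as traced above)
  -> return 3
  fib(t=3) -> return 2  (same call as traced above)
-> return 5

Final answer: 5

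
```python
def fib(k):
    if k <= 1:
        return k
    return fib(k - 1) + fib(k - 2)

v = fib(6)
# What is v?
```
Call trace (a repeated sub-call is expanded the first time; later identical calls just restate its return value):
fib(k=6)
  fib(k=5)
    fib(k=4)
      fib(k=3)
        fib(k=2)
          fib(k=1)
          -> return 1
          fib(k=0)
          -> return 0
        -> return 1
        fib(k=1)
        -> return 1
      -> return 2
      fib(k=2) -> return 1  (same call as traced above)
    -> return 3
    fib(k=3) -> return 2  (same call as traced above)
  -> return 5
  fib(k=4) -> return 3  (same call as traced above)
-> return 8

Final answer: 8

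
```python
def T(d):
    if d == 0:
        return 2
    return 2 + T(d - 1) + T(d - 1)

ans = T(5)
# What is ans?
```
Call trace (a repeated sub-call is expanded the first time; later identical calls just restate its return value):
T(d=5)
  T(d=4)
    T(d=3)
      T(d=2)
        T(d=1)
          T(d=0)
          -> return 2
          T(d=0)
          -> return 2
        -> return 6
        T(d=1) -> return 6  (same call as traced above)
      -> return 14
      T(d=2) -> return 14  (same call as traced above)
    -> return 30
    T(d=3) -> return 30  (same call as traced above)
  -> return 62
  T(d=4) -> return 62  (same call as traced above)
-> return 126

Final answer: 126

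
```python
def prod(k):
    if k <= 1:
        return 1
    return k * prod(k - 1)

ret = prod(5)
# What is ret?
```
Call trace:
prod(k=5)
  prod(k=4)
    prod(k=3)
      prod(k=2)
        prod(k=1)
        -> return 1
      -> return 2
    -> return 6
  -> return 24
-> return 120

Final answer: 120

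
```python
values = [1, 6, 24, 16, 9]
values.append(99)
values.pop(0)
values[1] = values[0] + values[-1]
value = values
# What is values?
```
Trace:
  values=[1, 6, 24, 16, 9]
  values=[1, 6, 24, 16, 9, 99]
  values=[6, 24, 16, 9, 99]
  values=[6, 105, 16, 9, 99]
  values=[6, 105, 16, 9, 99], value=[6, 105, 16, 9, 99]

Final answer: [6, 105, 16, 9, 99]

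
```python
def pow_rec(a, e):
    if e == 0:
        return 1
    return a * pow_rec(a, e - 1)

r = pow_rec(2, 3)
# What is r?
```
Call trace:
pow_rec(a=2, e=3)
  pow_rec(a=2, e=2)
    pow_rec(a=2, e=1)
      pow_rec(a=2, e=0)
      -> return 1
    -> return 2
  -> return 4
-> return 8

Final answer: 8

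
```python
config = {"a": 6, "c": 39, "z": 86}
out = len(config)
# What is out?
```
Trace:
  config={'a': 6, 'c': 39, 'z': 86}
  config={'a': 6, 'c': 39, 'z': 86}, out=3

Final answer: 3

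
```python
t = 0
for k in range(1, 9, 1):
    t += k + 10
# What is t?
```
Trace:
  t=0
  t=11, k=1
  t=23, k=2
  t=36, k=3
  t=50, k=4
  t=65, k=5
  t=81, k=6
  t=98, k=7
  t=116, k=8

Final answer: 116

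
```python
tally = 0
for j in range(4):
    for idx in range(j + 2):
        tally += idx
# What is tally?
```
Trace:
  tally=0
  tally=0, j=0, idx=0
  tally=1, j=0, idx=1
  tally=1, j=1, idx=0
  tally=2, j=1, idx=1
  tally=4, j=1, idx=2
  tally=4, j=2, idx=0
  tally=5, j=2, idx=1
  tally=7, j=2, idx=2
  tally=10, j=2, idx=3
  tally=10, j=3, idx=0
  tally=11, j=3, idx=1
  tally=13, j=3, idx=2
  tally=16, j=3, idx=3
  tally=20, j=3, idx=4

Final answer: 20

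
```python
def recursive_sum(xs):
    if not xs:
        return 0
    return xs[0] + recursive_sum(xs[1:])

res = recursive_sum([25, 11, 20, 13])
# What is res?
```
Call trace:
recursive_sum(xs=[25, 11, 20, 13])
  recursive_sum(xs=[11, 20, 13])
    recursive_sum(xs=[20, 13])
      recursive_sum(xs=[13])
        recursive_sum(xs=[])
        -> return 0
      -> return 13
    -> return 33
  -> return 44
-> return 69

Final answer: 69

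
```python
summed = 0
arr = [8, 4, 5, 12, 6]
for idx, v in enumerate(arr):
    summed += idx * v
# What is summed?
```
Trace:
  summed=0
  summed=0, idx=0, v=8
  summed=4, idx=1, v=4
  summed=14, idx=2, v=5
  summed=50, idx=3, v=12
  summed=74, idx=4, v=6

Final answer: 74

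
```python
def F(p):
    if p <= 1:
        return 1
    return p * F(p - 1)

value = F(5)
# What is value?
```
Call trace:
F(p=5)
  F(p=4)
    F(p=3)
      F(p=2)
        F(p=1)
        -> return 1
      -> return 2
    -> return 6
  -> return 24
-> return 120

Final answer: 120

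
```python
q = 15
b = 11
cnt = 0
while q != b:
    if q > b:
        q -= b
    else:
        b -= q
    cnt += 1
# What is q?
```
Trace:
  q=15
  q=15, b=11
  q=15, b=11, cnt=0
  q=4, b=11, cnt=1
  q=4, b=7, cnt=2
  q=4, b=3, cnt=3
  q=1, b=3, cnt=4
  q=1, b=2, cnt=5
  q=1, b=1, cnt=6

Final answer: 1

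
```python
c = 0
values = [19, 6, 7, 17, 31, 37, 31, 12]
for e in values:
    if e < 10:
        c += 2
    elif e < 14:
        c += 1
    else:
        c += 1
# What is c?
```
Trace:
  c=0
  c=1, e=19
  c=3, e=6
  c=5, e=7
  c=6, e=17
  c=7, e=31
  c=8, e=37
  c=9, e=31
  c=10, e=12

Final answer: 10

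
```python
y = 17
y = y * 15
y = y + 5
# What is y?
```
Trace:
  y=17
  y=255
  y=260

Final answer: 260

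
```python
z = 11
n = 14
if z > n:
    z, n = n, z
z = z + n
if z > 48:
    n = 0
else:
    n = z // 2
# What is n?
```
Trace:
  z=11
  z=11, n=14
  z=11, n=14
  z=25, n=14
  z=25, n=12

Final answer: 12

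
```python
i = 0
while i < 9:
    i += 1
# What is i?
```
Trace:
  i=0
  i=1
  i=2
  i=3
  i=4
  i=5
  i=6
  i=7
  i=8
  i=9

Final answer: 9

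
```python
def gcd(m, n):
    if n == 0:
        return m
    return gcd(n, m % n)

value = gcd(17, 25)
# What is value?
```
Call trace:
gcd(m=17, n=25)
  gcd(m=25, n=17)
    gcd(m=17, n=8)
      gcd(m=8, n=1)
        gcd(m=1, n=0)
        -> return 1
      -> return 1
    -> return 1
  -> return 1
-> return 1

Final answer: 1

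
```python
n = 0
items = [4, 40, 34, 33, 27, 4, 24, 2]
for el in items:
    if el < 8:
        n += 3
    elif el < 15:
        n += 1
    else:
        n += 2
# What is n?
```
Trace:
  n=0
  n=3, el=4
  n=5, el=40
  n=7, el=34
  n=9, el=33
  n=11, el=27
  n=14, el=4
  n=16, el=24
  n=19, el=2

Final answer: 19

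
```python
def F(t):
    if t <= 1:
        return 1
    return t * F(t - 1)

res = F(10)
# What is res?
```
Call trace:
F(t=10)
  F(t=9)
    F(t=8)
      F(t=7)
        F(t=6)
          F(t=5)
            F(t=4)
              F(t=3)
                F(t=2)
                  F(t=1)
                  -> return 1
                -> return 2
              -> return 6
            -> return 24
          -> return 120
        -> return 720
      -> return 5040
    -> return 40320
  -> return 362880
-> return 3628800

Final answer: 3628800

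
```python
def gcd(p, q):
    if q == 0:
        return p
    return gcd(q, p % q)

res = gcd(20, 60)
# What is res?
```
Call trace:
gcd(p=20, q=60)
  gcd(p=60, q=20)
    gcd(p=20, q=0)
    -> return 20
  -> return 20
-> return 20

Final answer: 20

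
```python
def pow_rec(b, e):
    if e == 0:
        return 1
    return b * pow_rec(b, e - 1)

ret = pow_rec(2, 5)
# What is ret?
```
Call trace:
pow_rec(b=2, e=5)
  pow_rec(b=2, e=4)
    pow_rec(b=2, e=3)
      pow_rec(b=2, e=2)
        pow_rec(b=2, e=1)
          pow_rec(b=2, e=0)
          -> return 1
        -> return 2
      -> return 4
    -> return 8
  -> return 16
-> return 32

Final answer: 32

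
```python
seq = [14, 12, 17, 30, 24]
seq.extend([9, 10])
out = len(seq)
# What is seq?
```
Trace:
  seq=[14, 12, 17, 30, 24]
  seq=[14, 12, 17, 30, 24, 9, 10]
  seq=[14, 12, 17, 30, 24, 9, 10], out=7

Final answer: [14, 12, 17, 30, 24, 9, 10]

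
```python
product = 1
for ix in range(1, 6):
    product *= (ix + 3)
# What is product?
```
Trace:
  product=1
  product=4, ix=1
  product=20, ix=2
  product=120, ix=3
  product=840, ix=4
  product=6720, ix=5

Final answer: 6720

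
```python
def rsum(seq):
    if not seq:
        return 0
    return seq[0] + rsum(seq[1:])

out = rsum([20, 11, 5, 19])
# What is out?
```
Call trace:
rsum(seq=[20, 11, 5, 19])
  rsum(seq=[11, 5, 19])
    rsum(seq=[5, 19])
      rsum(seq=[19])
        rsum(seq=[])
        -> return 0
      -> return 19
    -> return 24
  -> return 35
-> return 55

Final answer: 55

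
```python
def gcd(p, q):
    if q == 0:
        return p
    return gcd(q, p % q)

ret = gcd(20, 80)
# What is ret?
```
Call trace:
gcd(p=20, q=80)
  gcd(p=80, q=20)
    gcd(p=20, q=0)
    -> return 20
  -> return 20
-> return 20

Final answer: 20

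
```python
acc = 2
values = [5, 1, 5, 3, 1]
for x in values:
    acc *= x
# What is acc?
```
Trace:
  acc=2
  acc=10, x=5
  acc=10, x=1
  acc=50, x=5
  acc=150, x=3
  acc=150, x=1

Final answer: 150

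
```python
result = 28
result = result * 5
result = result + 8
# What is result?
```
Trace:
  result=28
  result=140
  result=148

Final answer: 148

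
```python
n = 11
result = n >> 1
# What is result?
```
Trace:
  n=11
  n=11, result=5

Final answer: 5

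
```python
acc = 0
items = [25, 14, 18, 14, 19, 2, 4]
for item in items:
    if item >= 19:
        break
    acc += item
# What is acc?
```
Trace:
  acc=0
  acc=0, item=25

Final answer: 0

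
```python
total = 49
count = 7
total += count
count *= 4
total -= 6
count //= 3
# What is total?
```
Trace:
  total=49
  total=49, count=7
  total=56, count=7
  total=56, count=28
  total=50, count=28
  total=50, count=9

Final answer: 50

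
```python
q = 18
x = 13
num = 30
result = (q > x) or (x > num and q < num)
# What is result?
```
Trace:
  q=18
  q=18, x=13
  q=18, x=13, num=30
  q=18, x=13, num=30, result=True

Final answer: True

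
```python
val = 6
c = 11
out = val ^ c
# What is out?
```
Trace:
  val=6
  val=6, c=11
  val=6, c=11, out=13

Final answer: 13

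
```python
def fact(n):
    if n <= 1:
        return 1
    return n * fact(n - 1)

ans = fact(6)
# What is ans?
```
Call trace:
fact(n=6)
  fact(n=5)
    fact(n=4)
      fact(n=3)
        fact(n=2)
          fact(n=1)
          -> return 1
        -> return 2
      -> return 6
    -> return 24
  -> return 120
-> return 720

Final answer: 720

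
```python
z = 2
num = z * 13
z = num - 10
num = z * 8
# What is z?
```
Trace:
  z=2
  z=2, num=26
  z=16, num=26
  z=16, num=128

Final answer: 16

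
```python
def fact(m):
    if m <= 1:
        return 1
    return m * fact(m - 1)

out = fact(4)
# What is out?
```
Call trace:
fact(m=4)
  fact(m=3)
    fact(m=2)
      fact(m=1)
      -> return 1
    -> return 2
  -> return 6
-> return 24

Final answer: 24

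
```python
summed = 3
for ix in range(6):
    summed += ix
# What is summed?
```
Trace:
  summed=3
  summed=3, ix=0
  summed=4, ix=1
  summed=6, ix=2
  summed=9, ix=3
  summed=13, ix=4
  summed=18, ix=5

Final answer: 18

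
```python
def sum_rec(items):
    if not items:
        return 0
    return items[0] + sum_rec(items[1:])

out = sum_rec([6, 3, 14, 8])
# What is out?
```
Call trace:
sum_rec(items=[6, 3, 14, 8])
  sum_rec(items=[3, 14, 8])
    sum_rec(items=[14, 8])
      sum_rec(items=[8])
        sum_rec(items=[])
        -> return 0
      -> return 8
    -> return 22
  -> return 25
-> return 31

Final answer: 31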